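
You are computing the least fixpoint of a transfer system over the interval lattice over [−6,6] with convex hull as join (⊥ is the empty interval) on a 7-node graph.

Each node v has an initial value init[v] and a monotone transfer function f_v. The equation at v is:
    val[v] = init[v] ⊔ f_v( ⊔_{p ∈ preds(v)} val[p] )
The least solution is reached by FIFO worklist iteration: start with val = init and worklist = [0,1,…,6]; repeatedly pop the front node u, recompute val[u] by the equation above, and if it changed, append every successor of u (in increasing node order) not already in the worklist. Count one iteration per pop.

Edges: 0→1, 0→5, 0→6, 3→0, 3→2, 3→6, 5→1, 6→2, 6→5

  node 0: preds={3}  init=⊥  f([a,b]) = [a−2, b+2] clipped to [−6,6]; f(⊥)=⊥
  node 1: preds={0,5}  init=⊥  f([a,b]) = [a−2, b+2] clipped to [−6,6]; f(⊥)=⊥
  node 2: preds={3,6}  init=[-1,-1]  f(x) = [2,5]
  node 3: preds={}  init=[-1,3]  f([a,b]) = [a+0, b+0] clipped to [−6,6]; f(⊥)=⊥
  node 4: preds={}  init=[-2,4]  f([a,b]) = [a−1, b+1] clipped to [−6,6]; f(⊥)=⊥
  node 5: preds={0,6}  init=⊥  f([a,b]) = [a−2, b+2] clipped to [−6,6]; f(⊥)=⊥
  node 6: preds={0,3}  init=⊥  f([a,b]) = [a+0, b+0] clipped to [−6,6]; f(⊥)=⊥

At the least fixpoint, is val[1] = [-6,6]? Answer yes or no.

Iteration log — 10 steps:
  step 1. node 0  ⊔preds=[-1,3]  new=[-3,5]  old=⊥  +wl: 
  step 2. node 1  ⊔preds=[-3,5]  new=[-5,6]  old=⊥  +wl: 
  step 3. node 2  ⊔preds=[-1,3]  new=[-1,5]  old=[-1,-1]  +wl: 
  step 4. node 3  ⊔preds=⊥  new=[-1,3]  stable
  step 5. node 4  ⊔preds=⊥  new=[-2,4]  stable
  step 6. node 5  ⊔preds=[-3,5]  new=[-5,6]  old=⊥  +wl: 1
  step 7. node 6  ⊔preds=[-3,5]  new=[-3,5]  old=⊥  +wl: 2,5
  step 8. node 1  ⊔preds=[-5,6]  new=[-6,6]  old=[-5,6]  +wl: 
  step 9. node 2  ⊔preds=[-3,5]  new=[-1,5]  stable
  step 10. node 5  ⊔preds=[-3,5]  new=[-5,6]  stable

Least fixpoint reached:
  node 0: [-3,5]
  node 1: [-6,6]
  node 2: [-1,5]
  node 3: [-1,3]
  node 4: [-2,4]
  node 5: [-5,6]
  node 6: [-3,5]

yes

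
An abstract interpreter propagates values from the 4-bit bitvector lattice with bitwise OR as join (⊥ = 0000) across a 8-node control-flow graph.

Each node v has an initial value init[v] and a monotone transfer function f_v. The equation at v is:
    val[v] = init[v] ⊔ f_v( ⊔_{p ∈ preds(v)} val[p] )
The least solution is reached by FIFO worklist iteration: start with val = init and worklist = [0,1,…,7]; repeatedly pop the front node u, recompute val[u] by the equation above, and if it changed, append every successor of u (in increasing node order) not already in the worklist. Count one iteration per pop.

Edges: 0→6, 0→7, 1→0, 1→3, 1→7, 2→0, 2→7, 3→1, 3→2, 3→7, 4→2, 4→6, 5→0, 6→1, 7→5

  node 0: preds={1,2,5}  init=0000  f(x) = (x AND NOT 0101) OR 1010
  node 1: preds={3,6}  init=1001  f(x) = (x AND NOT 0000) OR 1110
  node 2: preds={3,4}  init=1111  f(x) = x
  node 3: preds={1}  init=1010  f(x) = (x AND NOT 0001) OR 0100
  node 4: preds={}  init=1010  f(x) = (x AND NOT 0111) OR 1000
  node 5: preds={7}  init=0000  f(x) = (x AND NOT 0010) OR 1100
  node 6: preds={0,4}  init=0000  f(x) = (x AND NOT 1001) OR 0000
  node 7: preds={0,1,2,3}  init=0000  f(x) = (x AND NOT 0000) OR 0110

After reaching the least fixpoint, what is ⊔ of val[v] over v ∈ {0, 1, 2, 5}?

1111

Worklist (13 pops):
  #1 pop 0: in=1111 → 1010 (was 0000); enqueue []
  #2 pop 1: in=1010 → 1111 (was 1001); enqueue [0]
  #3 pop 2: in=1010 → 1111 (no change)
  #4 pop 3: in=1111 → 1110 (was 1010); enqueue [1,2]
  #5 pop 4: in=0000 → 1010 (no change)
  #6 pop 5: in=0000 → 1100 (was 0000); enqueue []
  #7 pop 6: in=1010 → 0010 (was 0000); enqueue []
  #8 pop 7: in=1111 → 1111 (was 0000); enqueue [5]
  #9 pop 0: in=1111 → 1010 (no change)
  #10 pop 1: in=1110 → 1111 (no change)
  #11 pop 2: in=1110 → 1111 (no change)
  #12 pop 5: in=1111 → 1101 (was 1100); enqueue [0]
  #13 pop 0: in=1111 → 1010 (no change)

Fixpoint:
  val[0] = 1010
  val[1] = 1111
  val[2] = 1111
  val[3] = 1110
  val[4] = 1010
  val[5] = 1101
  val[6] = 0010
  val[7] = 1111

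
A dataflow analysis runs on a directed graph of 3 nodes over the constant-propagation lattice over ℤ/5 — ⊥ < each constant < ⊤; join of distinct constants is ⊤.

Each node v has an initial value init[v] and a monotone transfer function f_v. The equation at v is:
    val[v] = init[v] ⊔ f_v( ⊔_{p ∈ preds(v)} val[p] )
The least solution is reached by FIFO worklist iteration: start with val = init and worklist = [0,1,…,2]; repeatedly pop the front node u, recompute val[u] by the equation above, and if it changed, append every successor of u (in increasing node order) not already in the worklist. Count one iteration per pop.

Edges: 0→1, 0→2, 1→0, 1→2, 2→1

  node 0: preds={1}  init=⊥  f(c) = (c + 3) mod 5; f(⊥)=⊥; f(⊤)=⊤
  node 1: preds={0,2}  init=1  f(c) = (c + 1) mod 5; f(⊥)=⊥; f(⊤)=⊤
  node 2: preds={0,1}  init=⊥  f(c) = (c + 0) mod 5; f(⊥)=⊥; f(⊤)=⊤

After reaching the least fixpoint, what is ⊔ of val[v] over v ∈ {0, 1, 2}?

Trace (6 dequeues):
  [1] u=0 | in 1 | out 4 | prev ⊥ | push {}
  [2] u=1 | in 4 | out ⊤ | prev 1 | push {0}
  [3] u=2 | in ⊤ | out ⊤ | prev ⊥ | push {1}
  [4] u=0 | in ⊤ | out ⊤ | prev 4 | push {2}
  [5] u=1 | in ⊤ | out ⊤ | ==
  [6] u=2 | in ⊤ | out ⊤ | ==

Converged values:
  [0] ⊤
  [1] ⊤
  [2] ⊤

⊤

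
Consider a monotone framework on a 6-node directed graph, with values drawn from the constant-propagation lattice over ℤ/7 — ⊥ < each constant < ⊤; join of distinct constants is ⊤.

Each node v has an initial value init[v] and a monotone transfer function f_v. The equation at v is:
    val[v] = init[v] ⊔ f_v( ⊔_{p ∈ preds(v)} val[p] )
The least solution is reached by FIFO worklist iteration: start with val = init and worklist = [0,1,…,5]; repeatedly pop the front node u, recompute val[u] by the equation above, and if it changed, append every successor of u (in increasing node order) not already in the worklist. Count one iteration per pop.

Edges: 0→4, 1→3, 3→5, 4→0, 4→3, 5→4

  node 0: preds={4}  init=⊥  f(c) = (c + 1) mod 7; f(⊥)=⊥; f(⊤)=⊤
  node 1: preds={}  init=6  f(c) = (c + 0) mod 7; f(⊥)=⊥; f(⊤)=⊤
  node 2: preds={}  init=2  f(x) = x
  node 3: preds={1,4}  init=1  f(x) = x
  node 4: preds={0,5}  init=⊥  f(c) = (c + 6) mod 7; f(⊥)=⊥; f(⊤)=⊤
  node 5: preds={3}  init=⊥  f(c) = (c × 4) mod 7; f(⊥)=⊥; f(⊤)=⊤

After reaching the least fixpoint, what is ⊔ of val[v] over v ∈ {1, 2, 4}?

⊤

Iteration log — 10 steps:
  step 1. node 0  ⊔preds=⊥  new=⊥  stable
  step 2. node 1  ⊔preds=⊥  new=6  stable
  step 3. node 2  ⊔preds=⊥  new=2  stable
  step 4. node 3  ⊔preds=6  new=⊤  old=1  +wl: 
  step 5. node 4  ⊔preds=⊥  new=⊥  stable
  step 6. node 5  ⊔preds=⊤  new=⊤  old=⊥  +wl: 4
  step 7. node 4  ⊔preds=⊤  new=⊤  old=⊥  +wl: 0,3
  step 8. node 0  ⊔preds=⊤  new=⊤  old=⊥  +wl: 4
  step 9. node 3  ⊔preds=⊤  new=⊤  stable
  step 10. node 4  ⊔preds=⊤  new=⊤  stable

Least fixpoint reached:
  node 0: ⊤
  node 1: 6
  node 2: 2
  node 3: ⊤
  node 4: ⊤
  node 5: ⊤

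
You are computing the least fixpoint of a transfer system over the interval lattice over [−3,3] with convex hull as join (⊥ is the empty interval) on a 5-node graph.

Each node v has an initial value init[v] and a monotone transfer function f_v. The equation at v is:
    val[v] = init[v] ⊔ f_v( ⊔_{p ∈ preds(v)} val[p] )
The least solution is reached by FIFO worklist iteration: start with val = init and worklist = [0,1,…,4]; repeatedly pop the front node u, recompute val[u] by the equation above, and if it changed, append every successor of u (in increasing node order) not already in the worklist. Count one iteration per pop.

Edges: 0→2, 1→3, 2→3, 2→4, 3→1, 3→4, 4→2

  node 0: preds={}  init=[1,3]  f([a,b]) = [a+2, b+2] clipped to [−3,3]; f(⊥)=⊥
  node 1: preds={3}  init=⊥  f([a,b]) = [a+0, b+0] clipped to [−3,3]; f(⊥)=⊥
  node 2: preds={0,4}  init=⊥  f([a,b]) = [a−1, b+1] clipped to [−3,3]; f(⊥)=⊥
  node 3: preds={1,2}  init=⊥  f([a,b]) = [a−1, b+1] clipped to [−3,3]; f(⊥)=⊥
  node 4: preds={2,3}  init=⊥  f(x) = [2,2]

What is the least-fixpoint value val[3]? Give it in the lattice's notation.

[-3,3]

Iteration log — 14 steps:
  step 1. node 0  ⊔preds=⊥  new=[1,3]  stable
  step 2. node 1  ⊔preds=⊥  new=⊥  stable
  step 3. node 2  ⊔preds=[1,3]  new=[0,3]  old=⊥  +wl: 
  step 4. node 3  ⊔preds=[0,3]  new=[-1,3]  old=⊥  +wl: 1
  step 5. node 4  ⊔preds=[-1,3]  new=[2,2]  old=⊥  +wl: 2
  step 6. node 1  ⊔preds=[-1,3]  new=[-1,3]  old=⊥  +wl: 3
  step 7. node 2  ⊔preds=[1,3]  new=[0,3]  stable
  step 8. node 3  ⊔preds=[-1,3]  new=[-2,3]  old=[-1,3]  +wl: 1,4
  step 9. node 1  ⊔preds=[-2,3]  new=[-2,3]  old=[-1,3]  +wl: 3
  step 10. node 4  ⊔preds=[-2,3]  new=[2,2]  stable
  step 11. node 3  ⊔preds=[-2,3]  new=[-3,3]  old=[-2,3]  +wl: 1,4
  step 12. node 1  ⊔preds=[-3,3]  new=[-3,3]  old=[-2,3]  +wl: 3
  step 13. node 4  ⊔preds=[-3,3]  new=[2,2]  stable
  step 14. node 3  ⊔preds=[-3,3]  new=[-3,3]  stable

Least fixpoint reached:
  node 0: [1,3]
  node 1: [-3,3]
  node 2: [0,3]
  node 3: [-3,3]
  node 4: [2,2]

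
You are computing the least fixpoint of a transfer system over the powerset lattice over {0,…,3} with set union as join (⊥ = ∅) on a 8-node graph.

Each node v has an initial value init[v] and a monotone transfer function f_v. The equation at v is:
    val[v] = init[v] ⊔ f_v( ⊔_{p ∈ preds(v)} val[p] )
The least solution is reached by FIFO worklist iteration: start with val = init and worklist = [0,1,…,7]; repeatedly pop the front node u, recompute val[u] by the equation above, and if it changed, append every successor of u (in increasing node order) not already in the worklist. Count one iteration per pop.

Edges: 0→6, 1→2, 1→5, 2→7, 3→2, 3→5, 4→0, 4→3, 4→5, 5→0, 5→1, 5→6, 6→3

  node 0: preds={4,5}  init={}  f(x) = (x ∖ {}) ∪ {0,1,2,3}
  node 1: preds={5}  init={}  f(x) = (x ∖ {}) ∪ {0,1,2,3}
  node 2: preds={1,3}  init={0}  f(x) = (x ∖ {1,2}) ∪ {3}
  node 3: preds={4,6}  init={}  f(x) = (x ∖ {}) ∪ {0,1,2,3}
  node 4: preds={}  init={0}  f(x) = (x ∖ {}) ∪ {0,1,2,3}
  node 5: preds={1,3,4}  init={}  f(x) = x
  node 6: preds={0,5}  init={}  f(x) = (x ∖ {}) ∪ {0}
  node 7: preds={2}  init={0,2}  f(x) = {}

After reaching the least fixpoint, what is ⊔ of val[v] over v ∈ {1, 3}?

{0,1,2,3}

Iteration log — 12 steps:
  step 1. node 0  ⊔preds={0}  new={0,1,2,3}  old={}  +wl: 
  step 2. node 1  ⊔preds={}  new={0,1,2,3}  old={}  +wl: 
  step 3. node 2  ⊔preds={0,1,2,3}  new={0,3}  old={0}  +wl: 
  step 4. node 3  ⊔preds={0}  new={0,1,2,3}  old={}  +wl: 2
  step 5. node 4  ⊔preds={}  new={0,1,2,3}  old={0}  +wl: 0,3
  step 6. node 5  ⊔preds={0,1,2,3}  new={0,1,2,3}  old={}  +wl: 1
  step 7. node 6  ⊔preds={0,1,2,3}  new={0,1,2,3}  old={}  +wl: 
  step 8. node 7  ⊔preds={0,3}  new={0,2}  stable
  step 9. node 2  ⊔preds={0,1,2,3}  new={0,3}  stable
  step 10. node 0  ⊔preds={0,1,2,3}  new={0,1,2,3}  stable
  step 11. node 3  ⊔preds={0,1,2,3}  new={0,1,2,3}  stable
  step 12. node 1  ⊔preds={0,1,2,3}  new={0,1,2,3}  stable

Least fixpoint reached:
  node 0: {0,1,2,3}
  node 1: {0,1,2,3}
  node 2: {0,3}
  node 3: {0,1,2,3}
  node 4: {0,1,2,3}
  node 5: {0,1,2,3}
  node 6: {0,1,2,3}
  node 7: {0,2}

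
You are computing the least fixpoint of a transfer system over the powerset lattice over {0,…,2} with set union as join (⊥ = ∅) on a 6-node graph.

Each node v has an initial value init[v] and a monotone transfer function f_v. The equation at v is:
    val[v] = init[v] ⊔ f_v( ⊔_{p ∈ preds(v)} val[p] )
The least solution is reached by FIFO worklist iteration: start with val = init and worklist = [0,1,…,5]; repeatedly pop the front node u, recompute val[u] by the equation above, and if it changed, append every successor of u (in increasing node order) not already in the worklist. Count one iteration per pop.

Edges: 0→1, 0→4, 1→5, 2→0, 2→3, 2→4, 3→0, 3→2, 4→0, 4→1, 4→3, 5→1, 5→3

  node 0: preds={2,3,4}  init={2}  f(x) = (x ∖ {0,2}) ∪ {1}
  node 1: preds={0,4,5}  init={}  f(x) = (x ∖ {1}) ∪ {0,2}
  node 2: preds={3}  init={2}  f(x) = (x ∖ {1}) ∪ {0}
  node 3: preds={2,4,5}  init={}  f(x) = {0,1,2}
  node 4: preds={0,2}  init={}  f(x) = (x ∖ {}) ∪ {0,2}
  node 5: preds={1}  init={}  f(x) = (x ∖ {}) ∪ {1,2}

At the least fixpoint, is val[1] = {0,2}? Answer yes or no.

yes

Worklist (10 pops):
  #1 pop 0: in={2} → {1,2} (was {2}); enqueue []
  #2 pop 1: in={1,2} → {0,2} (was {}); enqueue []
  #3 pop 2: in={} → {0,2} (was {2}); enqueue [0]
  #4 pop 3: in={0,2} → {0,1,2} (was {}); enqueue [2]
  #5 pop 4: in={0,1,2} → {0,1,2} (was {}); enqueue [1,3]
  #6 pop 5: in={0,2} → {0,1,2} (was {}); enqueue []
  #7 pop 0: in={0,1,2} → {1,2} (no change)
  #8 pop 2: in={0,1,2} → {0,2} (no change)
  #9 pop 1: in={0,1,2} → {0,2} (no change)
  #10 pop 3: in={0,1,2} → {0,1,2} (no change)

Fixpoint:
  val[0] = {1,2}
  val[1] = {0,2}
  val[2] = {0,2}
  val[3] = {0,1,2}
  val[4] = {0,1,2}
  val[5] = {0,1,2}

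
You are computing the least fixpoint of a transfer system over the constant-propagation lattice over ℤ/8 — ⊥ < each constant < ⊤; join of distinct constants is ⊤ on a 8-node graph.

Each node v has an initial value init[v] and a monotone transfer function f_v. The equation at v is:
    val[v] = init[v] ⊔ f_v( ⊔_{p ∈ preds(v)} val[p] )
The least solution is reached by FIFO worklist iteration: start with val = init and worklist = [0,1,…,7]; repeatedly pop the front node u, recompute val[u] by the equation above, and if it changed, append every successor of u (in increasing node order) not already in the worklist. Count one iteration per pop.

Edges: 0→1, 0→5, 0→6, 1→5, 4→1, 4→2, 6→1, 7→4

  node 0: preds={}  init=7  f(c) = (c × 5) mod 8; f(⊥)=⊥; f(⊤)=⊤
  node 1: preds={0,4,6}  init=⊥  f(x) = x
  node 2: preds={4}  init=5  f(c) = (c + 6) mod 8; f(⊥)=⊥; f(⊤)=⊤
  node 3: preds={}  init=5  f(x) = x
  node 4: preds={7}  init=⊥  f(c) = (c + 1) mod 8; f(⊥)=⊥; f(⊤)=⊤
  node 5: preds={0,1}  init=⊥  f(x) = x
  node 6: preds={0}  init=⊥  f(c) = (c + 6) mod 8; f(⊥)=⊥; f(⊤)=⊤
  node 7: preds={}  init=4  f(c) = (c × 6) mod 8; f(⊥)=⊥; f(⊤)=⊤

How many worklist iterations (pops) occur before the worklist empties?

11

Iteration log — 11 steps:
  step 1. node 0  ⊔preds=⊥  new=7  stable
  step 2. node 1  ⊔preds=7  new=7  old=⊥  +wl: 
  step 3. node 2  ⊔preds=⊥  new=5  stable
  step 4. node 3  ⊔preds=⊥  new=5  stable
  step 5. node 4  ⊔preds=4  new=5  old=⊥  +wl: 1,2
  step 6. node 5  ⊔preds=7  new=7  old=⊥  +wl: 
  step 7. node 6  ⊔preds=7  new=5  old=⊥  +wl: 
  step 8. node 7  ⊔preds=⊥  new=4  stable
  step 9. node 1  ⊔preds=⊤  new=⊤  old=7  +wl: 5
  step 10. node 2  ⊔preds=5  new=⊤  old=5  +wl: 
  step 11. node 5  ⊔preds=⊤  new=⊤  old=7  +wl: 

Least fixpoint reached:
  node 0: 7
  node 1: ⊤
  node 2: ⊤
  node 3: 5
  node 4: 5
  node 5: ⊤
  node 6: 5
  node 7: 4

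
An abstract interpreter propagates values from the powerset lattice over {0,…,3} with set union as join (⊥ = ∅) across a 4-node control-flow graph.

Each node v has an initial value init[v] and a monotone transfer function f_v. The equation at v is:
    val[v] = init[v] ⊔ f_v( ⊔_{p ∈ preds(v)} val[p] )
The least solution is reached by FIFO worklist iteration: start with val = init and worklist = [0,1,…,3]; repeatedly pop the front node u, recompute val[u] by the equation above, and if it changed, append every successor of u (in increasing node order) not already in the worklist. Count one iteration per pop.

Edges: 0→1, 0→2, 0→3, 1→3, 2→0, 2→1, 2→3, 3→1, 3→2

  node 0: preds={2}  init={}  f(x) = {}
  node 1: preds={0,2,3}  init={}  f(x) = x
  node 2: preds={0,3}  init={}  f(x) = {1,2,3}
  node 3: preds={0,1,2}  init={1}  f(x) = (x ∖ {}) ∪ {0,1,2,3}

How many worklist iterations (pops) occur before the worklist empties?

Iteration log — 8 steps:
  step 1. node 0  ⊔preds={}  new={}  stable
  step 2. node 1  ⊔preds={1}  new={1}  old={}  +wl: 
  step 3. node 2  ⊔preds={1}  new={1,2,3}  old={}  +wl: 0,1
  step 4. node 3  ⊔preds={1,2,3}  new={0,1,2,3}  old={1}  +wl: 2
  step 5. node 0  ⊔preds={1,2,3}  new={}  stable
  step 6. node 1  ⊔preds={0,1,2,3}  new={0,1,2,3}  old={1}  +wl: 3
  step 7. node 2  ⊔preds={0,1,2,3}  new={1,2,3}  stable
  step 8. node 3  ⊔preds={0,1,2,3}  new={0,1,2,3}  stable

Least fixpoint reached:
  node 0: {}
  node 1: {0,1,2,3}
  node 2: {1,2,3}
  node 3: {0,1,2,3}

8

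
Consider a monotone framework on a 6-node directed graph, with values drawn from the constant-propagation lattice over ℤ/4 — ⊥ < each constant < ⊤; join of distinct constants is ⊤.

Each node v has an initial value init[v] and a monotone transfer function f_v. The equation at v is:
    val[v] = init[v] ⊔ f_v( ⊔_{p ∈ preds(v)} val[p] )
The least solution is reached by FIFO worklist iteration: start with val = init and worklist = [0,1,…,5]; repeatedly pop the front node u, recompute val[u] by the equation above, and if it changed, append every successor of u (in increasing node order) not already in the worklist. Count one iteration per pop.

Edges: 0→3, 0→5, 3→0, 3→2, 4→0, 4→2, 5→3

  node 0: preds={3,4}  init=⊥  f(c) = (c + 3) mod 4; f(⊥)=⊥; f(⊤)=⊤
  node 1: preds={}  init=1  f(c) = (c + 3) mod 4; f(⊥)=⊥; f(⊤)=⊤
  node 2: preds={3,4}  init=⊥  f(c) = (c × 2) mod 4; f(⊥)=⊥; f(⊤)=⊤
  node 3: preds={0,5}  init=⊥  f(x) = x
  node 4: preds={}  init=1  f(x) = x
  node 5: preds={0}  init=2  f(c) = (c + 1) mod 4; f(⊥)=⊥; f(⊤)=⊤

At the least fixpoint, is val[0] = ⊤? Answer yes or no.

Trace (10 dequeues):
  [1] u=0 | in 1 | out 0 | prev ⊥ | push {}
  [2] u=1 | in ⊥ | out 1 | ==
  [3] u=2 | in 1 | out 2 | prev ⊥ | push {}
  [4] u=3 | in ⊤ | out ⊤ | prev ⊥ | push {0,2}
  [5] u=4 | in ⊥ | out 1 | ==
  [6] u=5 | in 0 | out ⊤ | prev 2 | push {3}
  [7] u=0 | in ⊤ | out ⊤ | prev 0 | push {5}
  [8] u=2 | in ⊤ | out ⊤ | prev 2 | push {}
  [9] u=3 | in ⊤ | out ⊤ | ==
  [10] u=5 | in ⊤ | out ⊤ | ==

Converged values:
  [0] ⊤
  [1] 1
  [2] ⊤
  [3] ⊤
  [4] 1
  [5] ⊤

yes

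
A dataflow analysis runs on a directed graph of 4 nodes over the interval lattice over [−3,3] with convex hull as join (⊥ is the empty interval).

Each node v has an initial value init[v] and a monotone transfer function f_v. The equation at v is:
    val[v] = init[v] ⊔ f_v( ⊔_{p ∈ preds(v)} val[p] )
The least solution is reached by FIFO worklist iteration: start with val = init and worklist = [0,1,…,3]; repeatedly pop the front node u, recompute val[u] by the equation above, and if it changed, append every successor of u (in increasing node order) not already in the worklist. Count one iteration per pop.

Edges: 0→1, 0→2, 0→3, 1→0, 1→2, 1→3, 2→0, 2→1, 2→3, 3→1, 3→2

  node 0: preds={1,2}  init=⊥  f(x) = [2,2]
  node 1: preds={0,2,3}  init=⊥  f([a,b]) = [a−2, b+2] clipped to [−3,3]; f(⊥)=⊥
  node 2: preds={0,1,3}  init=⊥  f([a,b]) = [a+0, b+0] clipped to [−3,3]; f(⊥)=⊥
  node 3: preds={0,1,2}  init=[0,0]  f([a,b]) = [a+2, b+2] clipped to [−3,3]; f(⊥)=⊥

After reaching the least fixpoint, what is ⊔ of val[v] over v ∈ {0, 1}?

Trace (11 dequeues):
  [1] u=0 | in ⊥ | out [2,2] | prev ⊥ | push {}
  [2] u=1 | in [0,2] | out [-2,3] | prev ⊥ | push {0}
  [3] u=2 | in [-2,3] | out [-2,3] | prev ⊥ | push {1}
  [4] u=3 | in [-2,3] | out [0,3] | prev [0,0] | push {2}
  [5] u=0 | in [-2,3] | out [2,2] | ==
  [6] u=1 | in [-2,3] | out [-3,3] | prev [-2,3] | push {0,3}
  [7] u=2 | in [-3,3] | out [-3,3] | prev [-2,3] | push {1}
  [8] u=0 | in [-3,3] | out [2,2] | ==
  [9] u=3 | in [-3,3] | out [-1,3] | prev [0,3] | push {2}
  [10] u=1 | in [-3,3] | out [-3,3] | ==
  [11] u=2 | in [-3,3] | out [-3,3] | ==

Converged values:
  [0] [2,2]
  [1] [-3,3]
  [2] [-3,3]
  [3] [-1,3]

[-3,3]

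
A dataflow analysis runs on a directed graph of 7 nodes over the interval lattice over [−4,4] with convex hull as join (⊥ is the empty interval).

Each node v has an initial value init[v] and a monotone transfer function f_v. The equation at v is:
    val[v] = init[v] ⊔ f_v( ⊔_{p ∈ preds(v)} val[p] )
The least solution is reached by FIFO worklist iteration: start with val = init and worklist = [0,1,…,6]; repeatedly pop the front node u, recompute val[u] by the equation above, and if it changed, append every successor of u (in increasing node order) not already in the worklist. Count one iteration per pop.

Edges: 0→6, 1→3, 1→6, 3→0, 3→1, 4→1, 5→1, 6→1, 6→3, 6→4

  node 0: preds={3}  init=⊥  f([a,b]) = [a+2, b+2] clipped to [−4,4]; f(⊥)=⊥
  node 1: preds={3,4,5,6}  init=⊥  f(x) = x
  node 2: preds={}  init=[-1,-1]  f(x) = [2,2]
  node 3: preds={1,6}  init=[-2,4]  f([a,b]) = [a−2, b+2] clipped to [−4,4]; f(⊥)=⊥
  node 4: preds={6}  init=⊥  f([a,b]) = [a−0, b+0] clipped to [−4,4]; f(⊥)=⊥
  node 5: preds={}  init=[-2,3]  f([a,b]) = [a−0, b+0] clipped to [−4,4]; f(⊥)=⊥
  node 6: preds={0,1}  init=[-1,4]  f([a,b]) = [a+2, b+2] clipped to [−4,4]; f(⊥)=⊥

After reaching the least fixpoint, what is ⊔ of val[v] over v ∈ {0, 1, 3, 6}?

Worklist (14 pops):
  #1 pop 0: in=[-2,4] → [0,4] (was ⊥); enqueue []
  #2 pop 1: in=[-2,4] → [-2,4] (was ⊥); enqueue []
  #3 pop 2: in=⊥ → [-1,2] (was [-1,-1]); enqueue []
  #4 pop 3: in=[-2,4] → [-4,4] (was [-2,4]); enqueue [0,1]
  #5 pop 4: in=[-1,4] → [-1,4] (was ⊥); enqueue []
  #6 pop 5: in=⊥ → [-2,3] (no change)
  #7 pop 6: in=[-2,4] → [-1,4] (no change)
  #8 pop 0: in=[-4,4] → [-2,4] (was [0,4]); enqueue [6]
  #9 pop 1: in=[-4,4] → [-4,4] (was [-2,4]); enqueue [3]
  #10 pop 6: in=[-4,4] → [-2,4] (was [-1,4]); enqueue [1,4]
  #11 pop 3: in=[-4,4] → [-4,4] (no change)
  #12 pop 1: in=[-4,4] → [-4,4] (no change)
  #13 pop 4: in=[-2,4] → [-2,4] (was [-1,4]); enqueue [1]
  #14 pop 1: in=[-4,4] → [-4,4] (no change)

Fixpoint:
  val[0] = [-2,4]
  val[1] = [-4,4]
  val[2] = [-1,2]
  val[3] = [-4,4]
  val[4] = [-2,4]
  val[5] = [-2,3]
  val[6] = [-2,4]

[-4,4]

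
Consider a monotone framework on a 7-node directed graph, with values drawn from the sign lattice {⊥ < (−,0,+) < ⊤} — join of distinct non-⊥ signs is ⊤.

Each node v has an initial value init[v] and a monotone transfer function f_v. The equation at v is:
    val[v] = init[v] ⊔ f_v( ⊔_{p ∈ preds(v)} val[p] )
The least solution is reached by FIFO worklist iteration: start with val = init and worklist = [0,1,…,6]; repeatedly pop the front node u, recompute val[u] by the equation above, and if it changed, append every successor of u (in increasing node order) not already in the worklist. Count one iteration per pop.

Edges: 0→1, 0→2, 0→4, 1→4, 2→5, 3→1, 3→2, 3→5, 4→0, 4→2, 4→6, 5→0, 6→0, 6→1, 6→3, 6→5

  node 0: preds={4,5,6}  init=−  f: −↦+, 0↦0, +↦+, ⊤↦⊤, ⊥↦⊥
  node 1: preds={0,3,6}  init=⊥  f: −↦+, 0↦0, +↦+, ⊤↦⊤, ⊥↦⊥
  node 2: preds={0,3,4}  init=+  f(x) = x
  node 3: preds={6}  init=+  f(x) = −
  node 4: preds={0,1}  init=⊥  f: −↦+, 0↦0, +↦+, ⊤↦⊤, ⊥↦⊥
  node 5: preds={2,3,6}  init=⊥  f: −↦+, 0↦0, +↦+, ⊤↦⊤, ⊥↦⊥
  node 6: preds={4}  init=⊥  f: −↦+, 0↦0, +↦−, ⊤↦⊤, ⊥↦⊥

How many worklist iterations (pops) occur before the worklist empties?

Iteration log — 15 steps:
  step 1. node 0  ⊔preds=⊥  new=−  stable
  step 2. node 1  ⊔preds=⊤  new=⊤  old=⊥  +wl: 
  step 3. node 2  ⊔preds=⊤  new=⊤  old=+  +wl: 
  step 4. node 3  ⊔preds=⊥  new=⊤  old=+  +wl: 1,2
  step 5. node 4  ⊔preds=⊤  new=⊤  old=⊥  +wl: 0
  step 6. node 5  ⊔preds=⊤  new=⊤  old=⊥  +wl: 
  step 7. node 6  ⊔preds=⊤  new=⊤  old=⊥  +wl: 3,5
  step 8. node 1  ⊔preds=⊤  new=⊤  stable
  step 9. node 2  ⊔preds=⊤  new=⊤  stable
  step 10. node 0  ⊔preds=⊤  new=⊤  old=−  +wl: 1,2,4
  step 11. node 3  ⊔preds=⊤  new=⊤  stable
  step 12. node 5  ⊔preds=⊤  new=⊤  stable
  step 13. node 1  ⊔preds=⊤  new=⊤  stable
  step 14. node 2  ⊔preds=⊤  new=⊤  stable
  step 15. node 4  ⊔preds=⊤  new=⊤  stable

Least fixpoint reached:
  node 0: ⊤
  node 1: ⊤
  node 2: ⊤
  node 3: ⊤
  node 4: ⊤
  node 5: ⊤
  node 6: ⊤

15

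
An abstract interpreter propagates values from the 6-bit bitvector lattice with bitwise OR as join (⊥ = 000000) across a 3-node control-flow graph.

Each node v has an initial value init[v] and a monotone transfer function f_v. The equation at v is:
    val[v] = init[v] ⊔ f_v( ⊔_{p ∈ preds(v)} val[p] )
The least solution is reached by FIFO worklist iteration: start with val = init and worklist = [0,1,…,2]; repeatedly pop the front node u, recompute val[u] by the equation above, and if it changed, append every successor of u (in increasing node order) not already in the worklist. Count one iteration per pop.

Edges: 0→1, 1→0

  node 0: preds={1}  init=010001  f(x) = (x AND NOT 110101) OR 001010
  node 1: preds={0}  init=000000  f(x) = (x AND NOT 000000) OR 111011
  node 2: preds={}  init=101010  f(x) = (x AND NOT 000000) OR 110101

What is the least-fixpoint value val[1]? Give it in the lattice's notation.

Iteration log — 4 steps:
  step 1. node 0  ⊔preds=000000  new=011011  old=010001  +wl: 
  step 2. node 1  ⊔preds=011011  new=111011  old=000000  +wl: 0
  step 3. node 2  ⊔preds=000000  new=111111  old=101010  +wl: 
  step 4. node 0  ⊔preds=111011  new=011011  stable

Least fixpoint reached:
  node 0: 011011
  node 1: 111011
  node 2: 111111

111011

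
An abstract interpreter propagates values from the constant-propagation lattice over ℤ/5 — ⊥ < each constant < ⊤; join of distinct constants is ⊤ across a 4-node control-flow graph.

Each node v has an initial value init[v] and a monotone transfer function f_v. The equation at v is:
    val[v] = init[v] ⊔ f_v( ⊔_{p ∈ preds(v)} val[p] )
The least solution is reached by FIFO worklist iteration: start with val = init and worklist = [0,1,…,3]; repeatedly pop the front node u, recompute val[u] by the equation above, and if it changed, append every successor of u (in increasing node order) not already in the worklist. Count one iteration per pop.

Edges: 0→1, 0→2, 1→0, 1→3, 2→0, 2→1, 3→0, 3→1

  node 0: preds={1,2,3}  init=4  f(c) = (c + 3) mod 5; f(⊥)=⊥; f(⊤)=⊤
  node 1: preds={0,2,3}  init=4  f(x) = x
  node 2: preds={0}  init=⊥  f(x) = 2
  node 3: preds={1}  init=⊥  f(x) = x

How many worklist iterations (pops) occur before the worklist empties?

Iteration log — 6 steps:
  step 1. node 0  ⊔preds=4  new=⊤  old=4  +wl: 
  step 2. node 1  ⊔preds=⊤  new=⊤  old=4  +wl: 0
  step 3. node 2  ⊔preds=⊤  new=2  old=⊥  +wl: 1
  step 4. node 3  ⊔preds=⊤  new=⊤  old=⊥  +wl: 
  step 5. node 0  ⊔preds=⊤  new=⊤  stable
  step 6. node 1  ⊔preds=⊤  new=⊤  stable

Least fixpoint reached:
  node 0: ⊤
  node 1: ⊤
  node 2: 2
  node 3: ⊤

6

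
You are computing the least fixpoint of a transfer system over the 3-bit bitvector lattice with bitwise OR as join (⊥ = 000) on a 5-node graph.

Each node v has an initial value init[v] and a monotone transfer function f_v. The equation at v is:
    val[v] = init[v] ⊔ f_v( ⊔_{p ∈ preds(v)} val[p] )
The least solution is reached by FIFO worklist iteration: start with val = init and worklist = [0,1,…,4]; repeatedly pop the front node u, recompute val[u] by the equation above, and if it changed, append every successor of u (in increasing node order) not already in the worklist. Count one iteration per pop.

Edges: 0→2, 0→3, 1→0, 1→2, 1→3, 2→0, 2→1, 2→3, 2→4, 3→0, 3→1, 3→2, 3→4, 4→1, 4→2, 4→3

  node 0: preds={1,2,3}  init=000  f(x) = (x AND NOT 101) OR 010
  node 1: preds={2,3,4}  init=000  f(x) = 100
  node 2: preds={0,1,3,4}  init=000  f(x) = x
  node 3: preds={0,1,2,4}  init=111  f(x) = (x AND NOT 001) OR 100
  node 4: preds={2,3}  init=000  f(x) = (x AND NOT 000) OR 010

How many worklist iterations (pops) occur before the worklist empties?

Worklist (9 pops):
  #1 pop 0: in=111 → 010 (was 000); enqueue []
  #2 pop 1: in=111 → 100 (was 000); enqueue [0]
  #3 pop 2: in=111 → 111 (was 000); enqueue [1]
  #4 pop 3: in=111 → 111 (no change)
  #5 pop 4: in=111 → 111 (was 000); enqueue [2,3]
  #6 pop 0: in=111 → 010 (no change)
  #7 pop 1: in=111 → 100 (no change)
  #8 pop 2: in=111 → 111 (no change)
  #9 pop 3: in=111 → 111 (no change)

Fixpoint:
  val[0] = 010
  val[1] = 100
  val[2] = 111
  val[3] = 111
  val[4] = 111

9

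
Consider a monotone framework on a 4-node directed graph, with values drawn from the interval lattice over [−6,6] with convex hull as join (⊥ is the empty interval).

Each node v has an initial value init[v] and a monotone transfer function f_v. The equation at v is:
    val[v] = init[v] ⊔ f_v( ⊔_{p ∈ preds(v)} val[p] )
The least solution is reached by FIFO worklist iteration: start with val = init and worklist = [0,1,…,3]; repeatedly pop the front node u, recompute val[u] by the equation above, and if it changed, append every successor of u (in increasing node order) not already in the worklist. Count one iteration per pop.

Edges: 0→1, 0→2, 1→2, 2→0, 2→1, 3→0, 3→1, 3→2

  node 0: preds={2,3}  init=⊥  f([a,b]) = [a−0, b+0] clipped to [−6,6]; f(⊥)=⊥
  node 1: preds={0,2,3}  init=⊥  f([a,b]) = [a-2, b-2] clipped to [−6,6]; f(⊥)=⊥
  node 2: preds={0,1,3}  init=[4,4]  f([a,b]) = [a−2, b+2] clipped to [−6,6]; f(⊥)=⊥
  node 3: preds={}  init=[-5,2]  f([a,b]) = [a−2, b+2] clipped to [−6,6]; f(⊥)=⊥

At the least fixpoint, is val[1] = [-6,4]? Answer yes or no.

Worklist (7 pops):
  #1 pop 0: in=[-5,4] → [-5,4] (was ⊥); enqueue []
  #2 pop 1: in=[-5,4] → [-6,2] (was ⊥); enqueue []
  #3 pop 2: in=[-6,4] → [-6,6] (was [4,4]); enqueue [0,1]
  #4 pop 3: in=⊥ → [-5,2] (no change)
  #5 pop 0: in=[-6,6] → [-6,6] (was [-5,4]); enqueue [2]
  #6 pop 1: in=[-6,6] → [-6,4] (was [-6,2]); enqueue []
  #7 pop 2: in=[-6,6] → [-6,6] (no change)

Fixpoint:
  val[0] = [-6,6]
  val[1] = [-6,4]
  val[2] = [-6,6]
  val[3] = [-5,2]

yes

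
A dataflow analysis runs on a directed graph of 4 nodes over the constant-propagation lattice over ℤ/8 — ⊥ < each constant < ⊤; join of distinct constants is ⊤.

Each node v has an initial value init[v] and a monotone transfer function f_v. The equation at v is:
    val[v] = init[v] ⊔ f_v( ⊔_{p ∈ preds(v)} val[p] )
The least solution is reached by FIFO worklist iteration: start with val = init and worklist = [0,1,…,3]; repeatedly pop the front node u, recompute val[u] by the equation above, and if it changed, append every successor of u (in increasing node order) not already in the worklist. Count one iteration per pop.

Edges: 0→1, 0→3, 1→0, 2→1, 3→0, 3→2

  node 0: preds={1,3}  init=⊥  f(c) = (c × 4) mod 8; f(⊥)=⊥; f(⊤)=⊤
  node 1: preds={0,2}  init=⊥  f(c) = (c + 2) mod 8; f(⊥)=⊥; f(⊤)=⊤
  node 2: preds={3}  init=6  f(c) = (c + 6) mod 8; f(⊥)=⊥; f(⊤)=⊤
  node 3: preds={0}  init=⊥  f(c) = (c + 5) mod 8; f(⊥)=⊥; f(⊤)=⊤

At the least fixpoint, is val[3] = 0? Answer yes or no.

no

Trace (13 dequeues):
  [1] u=0 | in ⊥ | out ⊥ | ==
  [2] u=1 | in 6 | out 0 | prev ⊥ | push {0}
  [3] u=2 | in ⊥ | out 6 | ==
  [4] u=3 | in ⊥ | out ⊥ | ==
  [5] u=0 | in 0 | out 0 | prev ⊥ | push {1,3}
  [6] u=1 | in ⊤ | out ⊤ | prev 0 | push {0}
  [7] u=3 | in 0 | out 5 | prev ⊥ | push {2}
  [8] u=0 | in ⊤ | out ⊤ | prev 0 | push {1,3}
  [9] u=2 | in 5 | out ⊤ | prev 6 | push {}
  [10] u=1 | in ⊤ | out ⊤ | ==
  [11] u=3 | in ⊤ | out ⊤ | prev 5 | push {0,2}
  [12] u=0 | in ⊤ | out ⊤ | ==
  [13] u=2 | in ⊤ | out ⊤ | ==

Converged values:
  [0] ⊤
  [1] ⊤
  [2] ⊤
  [3] ⊤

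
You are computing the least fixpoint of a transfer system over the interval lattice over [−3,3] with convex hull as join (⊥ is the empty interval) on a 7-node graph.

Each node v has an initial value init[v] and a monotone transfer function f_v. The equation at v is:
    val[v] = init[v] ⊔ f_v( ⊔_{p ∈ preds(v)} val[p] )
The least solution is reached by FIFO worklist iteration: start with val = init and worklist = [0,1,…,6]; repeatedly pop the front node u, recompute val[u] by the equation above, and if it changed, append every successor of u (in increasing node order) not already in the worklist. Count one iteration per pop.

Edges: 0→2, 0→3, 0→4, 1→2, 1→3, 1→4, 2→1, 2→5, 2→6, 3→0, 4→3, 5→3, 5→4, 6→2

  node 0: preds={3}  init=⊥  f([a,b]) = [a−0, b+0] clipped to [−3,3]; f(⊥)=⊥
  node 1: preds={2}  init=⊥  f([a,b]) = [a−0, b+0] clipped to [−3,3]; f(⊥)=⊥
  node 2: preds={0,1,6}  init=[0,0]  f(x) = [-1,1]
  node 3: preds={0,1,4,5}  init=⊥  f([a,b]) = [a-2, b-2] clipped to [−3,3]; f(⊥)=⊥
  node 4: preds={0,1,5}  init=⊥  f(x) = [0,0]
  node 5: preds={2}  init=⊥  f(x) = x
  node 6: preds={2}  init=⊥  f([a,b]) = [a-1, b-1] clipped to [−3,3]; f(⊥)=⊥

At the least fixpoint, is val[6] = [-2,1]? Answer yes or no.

Worklist (16 pops):
  #1 pop 0: in=⊥ → ⊥ (no change)
  #2 pop 1: in=[0,0] → [0,0] (was ⊥); enqueue []
  #3 pop 2: in=[0,0] → [-1,1] (was [0,0]); enqueue [1]
  #4 pop 3: in=[0,0] → [-2,-2] (was ⊥); enqueue [0]
  #5 pop 4: in=[0,0] → [0,0] (was ⊥); enqueue [3]
  #6 pop 5: in=[-1,1] → [-1,1] (was ⊥); enqueue [4]
  #7 pop 6: in=[-1,1] → [-2,0] (was ⊥); enqueue [2]
  #8 pop 1: in=[-1,1] → [-1,1] (was [0,0]); enqueue []
  #9 pop 0: in=[-2,-2] → [-2,-2] (was ⊥); enqueue []
  #10 pop 3: in=[-2,1] → [-3,-1] (was [-2,-2]); enqueue [0]
  #11 pop 4: in=[-2,1] → [0,0] (no change)
  #12 pop 2: in=[-2,1] → [-1,1] (no change)
  #13 pop 0: in=[-3,-1] → [-3,-1] (was [-2,-2]); enqueue [2,3,4]
  #14 pop 2: in=[-3,1] → [-1,1] (no change)
  #15 pop 3: in=[-3,1] → [-3,-1] (no change)
  #16 pop 4: in=[-3,1] → [0,0] (no change)

Fixpoint:
  val[0] = [-3,-1]
  val[1] = [-1,1]
  val[2] = [-1,1]
  val[3] = [-3,-1]
  val[4] = [0,0]
  val[5] = [-1,1]
  val[6] = [-2,0]

no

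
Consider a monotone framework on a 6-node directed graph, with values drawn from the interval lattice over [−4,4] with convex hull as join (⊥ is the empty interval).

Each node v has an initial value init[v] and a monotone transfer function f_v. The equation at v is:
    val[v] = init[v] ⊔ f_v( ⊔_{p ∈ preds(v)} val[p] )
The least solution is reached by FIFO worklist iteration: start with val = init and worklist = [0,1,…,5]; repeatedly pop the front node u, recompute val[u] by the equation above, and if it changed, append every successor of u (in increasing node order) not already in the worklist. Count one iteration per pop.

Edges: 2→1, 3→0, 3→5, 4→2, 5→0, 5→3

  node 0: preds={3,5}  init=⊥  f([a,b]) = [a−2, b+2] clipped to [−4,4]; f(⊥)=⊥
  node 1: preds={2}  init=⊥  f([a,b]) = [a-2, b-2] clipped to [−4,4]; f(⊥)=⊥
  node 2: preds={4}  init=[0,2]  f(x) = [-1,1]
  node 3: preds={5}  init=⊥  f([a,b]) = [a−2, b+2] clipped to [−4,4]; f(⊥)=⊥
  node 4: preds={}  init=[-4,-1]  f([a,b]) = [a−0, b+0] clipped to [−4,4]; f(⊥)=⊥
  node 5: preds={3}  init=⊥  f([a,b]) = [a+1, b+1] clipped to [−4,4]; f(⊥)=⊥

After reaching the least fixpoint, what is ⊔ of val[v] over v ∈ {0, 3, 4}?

Worklist (7 pops):
  #1 pop 0: in=⊥ → ⊥ (no change)
  #2 pop 1: in=[0,2] → [-2,0] (was ⊥); enqueue []
  #3 pop 2: in=[-4,-1] → [-1,2] (was [0,2]); enqueue [1]
  #4 pop 3: in=⊥ → ⊥ (no change)
  #5 pop 4: in=⊥ → [-4,-1] (no change)
  #6 pop 5: in=⊥ → ⊥ (no change)
  #7 pop 1: in=[-1,2] → [-3,0] (was [-2,0]); enqueue []

Fixpoint:
  val[0] = ⊥
  val[1] = [-3,0]
  val[2] = [-1,2]
  val[3] = ⊥
  val[4] = [-4,-1]
  val[5] = ⊥

[-4,-1]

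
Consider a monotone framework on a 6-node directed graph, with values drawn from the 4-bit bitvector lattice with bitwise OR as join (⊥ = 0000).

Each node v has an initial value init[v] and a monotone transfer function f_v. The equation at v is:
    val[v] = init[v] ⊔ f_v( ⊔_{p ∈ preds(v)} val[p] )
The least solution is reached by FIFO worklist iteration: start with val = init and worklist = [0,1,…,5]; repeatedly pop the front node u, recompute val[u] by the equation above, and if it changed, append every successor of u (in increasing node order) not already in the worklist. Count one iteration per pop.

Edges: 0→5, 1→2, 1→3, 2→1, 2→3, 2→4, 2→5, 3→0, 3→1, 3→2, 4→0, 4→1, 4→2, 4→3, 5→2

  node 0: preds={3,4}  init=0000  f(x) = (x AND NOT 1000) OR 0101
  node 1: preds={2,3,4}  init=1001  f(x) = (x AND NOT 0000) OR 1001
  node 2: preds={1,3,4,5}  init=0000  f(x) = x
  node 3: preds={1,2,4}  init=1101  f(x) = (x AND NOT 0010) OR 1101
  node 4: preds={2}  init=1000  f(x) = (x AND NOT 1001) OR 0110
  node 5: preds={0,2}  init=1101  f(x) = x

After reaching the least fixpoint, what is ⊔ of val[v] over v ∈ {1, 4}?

1111

Trace (14 dequeues):
  [1] u=0 | in 1101 | out 0101 | prev 0000 | push {}
  [2] u=1 | in 1101 | out 1101 | prev 1001 | push {}
  [3] u=2 | in 1101 | out 1101 | prev 0000 | push {1}
  [4] u=3 | in 1101 | out 1101 | ==
  [5] u=4 | in 1101 | out 1110 | prev 1000 | push {0,2,3}
  [6] u=5 | in 1101 | out 1101 | ==
  [7] u=1 | in 1111 | out 1111 | prev 1101 | push {}
  [8] u=0 | in 1111 | out 0111 | prev 0101 | push {5}
  [9] u=2 | in 1111 | out 1111 | prev 1101 | push {1,4}
  [10] u=3 | in 1111 | out 1101 | ==
  [11] u=5 | in 1111 | out 1111 | prev 1101 | push {2}
  [12] u=1 | in 1111 | out 1111 | ==
  [13] u=4 | in 1111 | out 1110 | ==
  [14] u=2 | in 1111 | out 1111 | ==

Converged values:
  [0] 0111
  [1] 1111
  [2] 1111
  [3] 1101
  [4] 1110
  [5] 1111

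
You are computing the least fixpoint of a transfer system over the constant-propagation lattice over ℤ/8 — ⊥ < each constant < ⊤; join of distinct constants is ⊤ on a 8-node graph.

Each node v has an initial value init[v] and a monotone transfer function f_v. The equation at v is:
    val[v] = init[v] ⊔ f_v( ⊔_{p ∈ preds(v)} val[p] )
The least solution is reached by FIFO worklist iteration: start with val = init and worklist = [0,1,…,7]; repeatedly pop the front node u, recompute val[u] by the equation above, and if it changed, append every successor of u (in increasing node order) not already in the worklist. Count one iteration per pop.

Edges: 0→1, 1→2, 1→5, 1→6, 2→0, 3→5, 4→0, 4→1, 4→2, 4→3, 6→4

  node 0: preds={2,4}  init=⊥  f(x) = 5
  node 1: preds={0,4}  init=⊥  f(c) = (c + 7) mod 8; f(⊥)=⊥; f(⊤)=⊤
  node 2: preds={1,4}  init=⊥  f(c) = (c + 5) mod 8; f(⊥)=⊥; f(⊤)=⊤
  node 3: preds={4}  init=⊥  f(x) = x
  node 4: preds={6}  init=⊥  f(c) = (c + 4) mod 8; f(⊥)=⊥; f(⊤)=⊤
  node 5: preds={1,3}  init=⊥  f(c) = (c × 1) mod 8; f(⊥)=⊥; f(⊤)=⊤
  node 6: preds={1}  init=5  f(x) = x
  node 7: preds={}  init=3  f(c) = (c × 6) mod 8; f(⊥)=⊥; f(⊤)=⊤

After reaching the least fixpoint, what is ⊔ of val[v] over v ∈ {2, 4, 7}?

⊤

Iteration log — 20 steps:
  step 1. node 0  ⊔preds=⊥  new=5  old=⊥  +wl: 
  step 2. node 1  ⊔preds=5  new=4  old=⊥  +wl: 
  step 3. node 2  ⊔preds=4  new=1  old=⊥  +wl: 0
  step 4. node 3  ⊔preds=⊥  new=⊥  stable
  step 5. node 4  ⊔preds=5  new=1  old=⊥  +wl: 1,2,3
  step 6. node 5  ⊔preds=4  new=4  old=⊥  +wl: 
  step 7. node 6  ⊔preds=4  new=⊤  old=5  +wl: 4
  step 8. node 7  ⊔preds=⊥  new=3  stable
  step 9. node 0  ⊔preds=1  new=5  stable
  step 10. node 1  ⊔preds=⊤  new=⊤  old=4  +wl: 5,6
  step 11. node 2  ⊔preds=⊤  new=⊤  old=1  +wl: 0
  step 12. node 3  ⊔preds=1  new=1  old=⊥  +wl: 
  step 13. node 4  ⊔preds=⊤  new=⊤  old=1  +wl: 1,2,3
  step 14. node 5  ⊔preds=⊤  new=⊤  old=4  +wl: 
  step 15. node 6  ⊔preds=⊤  new=⊤  stable
  step 16. node 0  ⊔preds=⊤  new=5  stable
  step 17. node 1  ⊔preds=⊤  new=⊤  stable
  step 18. node 2  ⊔preds=⊤  new=⊤  stable
  step 19. node 3  ⊔preds=⊤  new=⊤  old=1  +wl: 5
  step 20. node 5  ⊔preds=⊤  new=⊤  stable

Least fixpoint reached:
  node 0: 5
  node 1: ⊤
  node 2: ⊤
  node 3: ⊤
  node 4: ⊤
  node 5: ⊤
  node 6: ⊤
  node 7: 3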